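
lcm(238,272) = 1904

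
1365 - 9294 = -7929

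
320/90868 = 80/22717 = 0.00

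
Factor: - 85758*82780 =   -  2^3*3^1*5^1*4139^1*14293^1= - 7099047240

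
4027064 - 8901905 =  - 4874841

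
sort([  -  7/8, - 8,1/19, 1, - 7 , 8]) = [-8, - 7, - 7/8,1/19,1, 8 ] 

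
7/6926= 7/6926 = 0.00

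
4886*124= 605864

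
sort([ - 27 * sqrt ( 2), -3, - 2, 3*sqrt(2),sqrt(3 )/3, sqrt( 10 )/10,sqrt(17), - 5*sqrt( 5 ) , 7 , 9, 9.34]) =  [ - 27*sqrt(2), - 5*sqrt(5 ), - 3, - 2, sqrt( 10 )/10, sqrt(3) /3, sqrt(17 ),3*sqrt( 2), 7, 9 , 9.34]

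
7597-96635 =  - 89038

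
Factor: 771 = 3^1*257^1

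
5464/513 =5464/513 = 10.65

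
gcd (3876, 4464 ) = 12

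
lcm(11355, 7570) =22710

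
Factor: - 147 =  - 3^1*  7^2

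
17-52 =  - 35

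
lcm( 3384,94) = 3384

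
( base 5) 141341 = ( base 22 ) c1g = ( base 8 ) 13326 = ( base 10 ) 5846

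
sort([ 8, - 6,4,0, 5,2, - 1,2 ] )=[ - 6,-1,0,2,2,4,5, 8]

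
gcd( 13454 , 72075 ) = 961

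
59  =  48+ 11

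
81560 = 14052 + 67508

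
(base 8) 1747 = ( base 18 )319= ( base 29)15D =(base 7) 2625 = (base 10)999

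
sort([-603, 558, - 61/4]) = [-603, - 61/4, 558]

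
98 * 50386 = 4937828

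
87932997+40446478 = 128379475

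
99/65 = 99/65 =1.52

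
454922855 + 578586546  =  1033509401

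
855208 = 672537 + 182671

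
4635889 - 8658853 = -4022964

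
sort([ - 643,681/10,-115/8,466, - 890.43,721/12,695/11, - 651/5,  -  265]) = [ - 890.43,-643, - 265, - 651/5, - 115/8,721/12, 695/11, 681/10,466]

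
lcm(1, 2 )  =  2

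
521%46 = 15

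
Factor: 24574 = 2^1*11^1*1117^1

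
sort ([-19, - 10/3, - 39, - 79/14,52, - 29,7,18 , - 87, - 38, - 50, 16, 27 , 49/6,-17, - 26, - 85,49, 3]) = [  -  87, - 85 ,-50, - 39, - 38, - 29, - 26, - 19, - 17, - 79/14,  -  10/3,3 , 7, 49/6,16,  18, 27, 49, 52] 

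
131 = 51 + 80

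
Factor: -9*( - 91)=819  =  3^2*7^1 * 13^1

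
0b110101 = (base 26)21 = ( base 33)1K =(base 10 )53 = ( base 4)311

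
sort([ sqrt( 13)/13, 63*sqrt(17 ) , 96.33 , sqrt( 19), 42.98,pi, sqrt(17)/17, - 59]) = [ - 59, sqrt(17)/17, sqrt(13 )/13 , pi,sqrt (19), 42.98,96.33, 63*sqrt(17)] 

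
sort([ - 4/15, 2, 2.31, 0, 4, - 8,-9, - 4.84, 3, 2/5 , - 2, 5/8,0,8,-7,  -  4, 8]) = [ - 9, - 8, - 7,  -  4.84,  -  4,  -  2 ,  -  4/15,0,0, 2/5, 5/8, 2, 2.31,3,  4, 8,8 ] 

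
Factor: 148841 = 7^1*11^1*1933^1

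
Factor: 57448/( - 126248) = -167/367  =  -167^1*367^ (- 1)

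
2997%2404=593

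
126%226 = 126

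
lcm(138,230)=690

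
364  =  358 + 6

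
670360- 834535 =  - 164175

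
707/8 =707/8 = 88.38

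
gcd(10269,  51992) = 1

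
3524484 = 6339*556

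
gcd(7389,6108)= 3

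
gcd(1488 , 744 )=744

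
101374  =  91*1114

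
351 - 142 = 209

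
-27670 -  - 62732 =35062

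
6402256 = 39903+6362353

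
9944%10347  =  9944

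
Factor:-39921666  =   - 2^1*3^1*307^1*21673^1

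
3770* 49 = 184730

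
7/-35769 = - 7/35769 =- 0.00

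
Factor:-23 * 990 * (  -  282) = 6421140 = 2^2 * 3^3*5^1*11^1*23^1*47^1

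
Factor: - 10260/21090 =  - 2^1*3^2*37^( - 1) = -  18/37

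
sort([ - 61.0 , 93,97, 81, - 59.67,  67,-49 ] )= [- 61.0, - 59.67, - 49,  67,81, 93,  97 ] 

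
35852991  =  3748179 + 32104812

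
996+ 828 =1824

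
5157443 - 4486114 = 671329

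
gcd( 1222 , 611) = 611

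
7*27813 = 194691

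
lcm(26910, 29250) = 672750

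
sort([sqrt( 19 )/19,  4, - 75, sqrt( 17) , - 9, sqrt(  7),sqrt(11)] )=[ - 75 , - 9, sqrt( 19 )/19, sqrt (7), sqrt (11), 4,sqrt( 17 )]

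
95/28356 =95/28356 = 0.00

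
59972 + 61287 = 121259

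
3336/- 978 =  - 4+96/163 = - 3.41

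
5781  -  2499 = 3282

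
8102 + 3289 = 11391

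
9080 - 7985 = 1095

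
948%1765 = 948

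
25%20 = 5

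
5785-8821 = -3036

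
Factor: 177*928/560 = 10266/35 = 2^1 *3^1*5^(- 1 )*7^( - 1)*29^1*59^1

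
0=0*490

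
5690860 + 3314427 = 9005287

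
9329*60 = 559740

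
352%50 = 2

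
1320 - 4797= - 3477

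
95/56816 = 95/56816 = 0.00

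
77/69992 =77/69992 = 0.00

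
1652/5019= 236/717 = 0.33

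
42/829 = 42/829 = 0.05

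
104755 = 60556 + 44199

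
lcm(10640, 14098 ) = 563920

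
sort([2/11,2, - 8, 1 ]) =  [ - 8,  2/11,1 , 2 ]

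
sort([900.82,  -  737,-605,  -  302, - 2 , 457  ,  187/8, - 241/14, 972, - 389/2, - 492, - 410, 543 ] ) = [ - 737, - 605,- 492 , - 410  ,-302, - 389/2, - 241/14,-2, 187/8,457,543, 900.82,972 ]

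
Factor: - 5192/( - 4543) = 8/7 = 2^3*7^(-1 )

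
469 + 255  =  724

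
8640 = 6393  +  2247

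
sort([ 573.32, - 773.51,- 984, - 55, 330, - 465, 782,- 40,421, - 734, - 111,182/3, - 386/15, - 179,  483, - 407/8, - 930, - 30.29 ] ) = [ - 984, - 930, - 773.51, - 734, - 465, - 179, - 111,- 55, - 407/8, - 40, -30.29, - 386/15,182/3,330,421,  483,573.32,782]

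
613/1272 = 613/1272 = 0.48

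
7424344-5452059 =1972285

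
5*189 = 945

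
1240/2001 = 1240/2001 = 0.62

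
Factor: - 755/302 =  - 2^( - 1 ) * 5^1= -  5/2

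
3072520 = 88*34915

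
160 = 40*4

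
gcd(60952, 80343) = 1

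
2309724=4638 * 498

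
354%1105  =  354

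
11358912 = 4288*2649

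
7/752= 7/752 =0.01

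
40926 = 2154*19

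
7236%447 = 84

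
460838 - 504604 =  - 43766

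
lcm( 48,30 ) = 240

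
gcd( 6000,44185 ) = 5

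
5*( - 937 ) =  - 4685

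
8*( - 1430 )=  - 11440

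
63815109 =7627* 8367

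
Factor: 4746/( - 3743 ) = -2^1*3^1*7^1 * 19^( - 1) * 113^1*197^(-1)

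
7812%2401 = 609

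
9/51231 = 3/17077 = 0.00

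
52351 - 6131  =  46220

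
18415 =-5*(- 3683)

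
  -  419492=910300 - 1329792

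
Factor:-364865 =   -  5^1*72973^1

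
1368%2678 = 1368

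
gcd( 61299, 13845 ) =3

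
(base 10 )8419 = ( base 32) 873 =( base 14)30d5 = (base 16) 20e3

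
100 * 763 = 76300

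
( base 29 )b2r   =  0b10010001111000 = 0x2478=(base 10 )9336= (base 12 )54a0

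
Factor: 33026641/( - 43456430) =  - 2^( - 1 )*5^ ( - 1)*23^(-1 )*103^1 *188941^( - 1 )*320647^1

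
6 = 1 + 5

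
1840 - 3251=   -  1411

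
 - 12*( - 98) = 1176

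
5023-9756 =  - 4733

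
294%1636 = 294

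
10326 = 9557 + 769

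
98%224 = 98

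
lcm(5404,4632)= 32424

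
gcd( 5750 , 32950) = 50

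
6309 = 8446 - 2137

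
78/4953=2/127=0.02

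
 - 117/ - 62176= 117/62176 = 0.00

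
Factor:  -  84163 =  - 84163^1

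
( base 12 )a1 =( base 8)171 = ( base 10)121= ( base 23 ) 56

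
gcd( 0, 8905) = 8905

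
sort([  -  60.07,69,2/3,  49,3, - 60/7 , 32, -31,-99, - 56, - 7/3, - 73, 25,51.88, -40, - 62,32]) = [  -  99, - 73, -62, - 60.07,  -  56, - 40, - 31, - 60/7, - 7/3,2/3,3,25, 32, 32,49,51.88,69]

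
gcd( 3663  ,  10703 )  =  11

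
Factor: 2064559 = 7^1 * 19^3 * 43^1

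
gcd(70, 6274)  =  2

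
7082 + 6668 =13750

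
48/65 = 48/65 = 0.74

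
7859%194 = 99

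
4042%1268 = 238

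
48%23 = 2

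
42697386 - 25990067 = 16707319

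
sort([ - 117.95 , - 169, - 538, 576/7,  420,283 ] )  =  [ - 538 , - 169 , - 117.95 , 576/7,283,420 ]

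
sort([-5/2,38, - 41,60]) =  [-41, - 5/2,38, 60 ]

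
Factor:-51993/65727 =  - 53^1 *67^( - 1 ) = - 53/67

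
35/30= 7/6  =  1.17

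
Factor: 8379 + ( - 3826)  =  29^1*157^1 = 4553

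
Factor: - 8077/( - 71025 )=3^( - 1)*5^(- 2 )*41^1*197^1*947^(- 1 ) 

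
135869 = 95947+39922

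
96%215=96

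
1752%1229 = 523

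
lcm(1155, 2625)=28875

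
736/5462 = 368/2731 = 0.13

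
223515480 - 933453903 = -709938423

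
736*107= 78752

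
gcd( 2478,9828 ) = 42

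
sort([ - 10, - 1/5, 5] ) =[ - 10, - 1/5,  5]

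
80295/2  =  80295/2 = 40147.50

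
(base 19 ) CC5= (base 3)20021002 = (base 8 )10725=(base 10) 4565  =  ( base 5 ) 121230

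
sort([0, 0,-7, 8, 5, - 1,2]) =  [ - 7, - 1, 0 , 0, 2,5,  8]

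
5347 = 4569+778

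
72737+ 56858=129595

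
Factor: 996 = 2^2 * 3^1*83^1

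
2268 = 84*27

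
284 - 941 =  - 657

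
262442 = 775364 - 512922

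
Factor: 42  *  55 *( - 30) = - 2^2*3^2*5^2 * 7^1*11^1 = - 69300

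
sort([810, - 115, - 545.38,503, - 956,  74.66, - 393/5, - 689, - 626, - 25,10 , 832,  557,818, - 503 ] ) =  [ -956 , - 689,-626 , - 545.38, - 503, - 115, - 393/5, - 25 , 10, 74.66,503,557,810, 818 , 832]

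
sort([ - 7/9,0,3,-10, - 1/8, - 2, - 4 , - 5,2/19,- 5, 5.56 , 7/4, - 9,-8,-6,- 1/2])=[ - 10, - 9, - 8, - 6,-5, - 5, - 4  , - 2, - 7/9,-1/2, - 1/8,0, 2/19,7/4,3, 5.56 ]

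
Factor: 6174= 2^1*3^2*7^3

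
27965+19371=47336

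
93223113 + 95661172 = 188884285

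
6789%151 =145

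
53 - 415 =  - 362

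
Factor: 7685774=2^1*3842887^1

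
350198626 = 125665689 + 224532937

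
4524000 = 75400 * 60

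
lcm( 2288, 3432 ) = 6864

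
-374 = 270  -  644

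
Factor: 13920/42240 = 2^(- 3 )*11^( - 1)*29^1 = 29/88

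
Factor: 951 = 3^1*317^1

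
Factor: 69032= 2^3*8629^1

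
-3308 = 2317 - 5625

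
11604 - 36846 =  - 25242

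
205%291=205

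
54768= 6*9128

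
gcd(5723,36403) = 59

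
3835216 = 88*43582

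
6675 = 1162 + 5513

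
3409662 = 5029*678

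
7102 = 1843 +5259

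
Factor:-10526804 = - 2^2*2631701^1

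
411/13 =31 + 8/13 =31.62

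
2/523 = 2/523 = 0.00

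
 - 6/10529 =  - 6/10529 = -0.00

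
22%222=22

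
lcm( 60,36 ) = 180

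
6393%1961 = 510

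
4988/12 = 1247/3 = 415.67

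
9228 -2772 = 6456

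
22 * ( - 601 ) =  - 13222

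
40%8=0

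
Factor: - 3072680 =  - 2^3*5^1*13^1*19^1*311^1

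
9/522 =1/58  =  0.02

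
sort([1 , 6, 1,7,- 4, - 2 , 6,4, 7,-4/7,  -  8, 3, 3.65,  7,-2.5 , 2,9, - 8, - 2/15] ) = [-8,- 8,-4 , - 2.5, - 2, - 4/7,- 2/15, 1 , 1, 2,3,3.65,4,6,6, 7,7,  7,9 ] 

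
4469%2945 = 1524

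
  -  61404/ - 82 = 748 + 34/41= 748.83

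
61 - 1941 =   -  1880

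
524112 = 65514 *8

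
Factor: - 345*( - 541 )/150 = 12443/10 = 2^(-1)*5^ ( - 1)* 23^1 * 541^1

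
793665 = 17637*45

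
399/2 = 199 + 1/2= 199.50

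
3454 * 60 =207240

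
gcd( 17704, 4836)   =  4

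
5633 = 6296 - 663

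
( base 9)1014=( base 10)742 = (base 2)1011100110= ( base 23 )196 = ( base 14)3b0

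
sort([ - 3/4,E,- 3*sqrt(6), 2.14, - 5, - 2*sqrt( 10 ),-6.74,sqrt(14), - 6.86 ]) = [-3*sqrt( 6 ), - 6.86, - 6.74,-2 * sqrt(10),-5,- 3/4, 2.14,E, sqrt ( 14) ]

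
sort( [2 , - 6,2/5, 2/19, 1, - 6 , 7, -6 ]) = [-6, - 6, - 6, 2/19 , 2/5 , 1, 2, 7]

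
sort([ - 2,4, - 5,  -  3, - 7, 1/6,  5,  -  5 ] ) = [ - 7, - 5, - 5, - 3,  -  2,1/6 , 4,5 ]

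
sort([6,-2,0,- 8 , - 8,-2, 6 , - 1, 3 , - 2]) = [ - 8,-8 , - 2,-2,-2, - 1,0,3, 6,6]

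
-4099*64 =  - 262336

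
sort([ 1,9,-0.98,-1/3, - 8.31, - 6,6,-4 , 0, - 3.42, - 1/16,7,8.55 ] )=[ - 8.31, - 6, - 4, - 3.42, - 0.98,-1/3, - 1/16, 0,1,6,  7 , 8.55,9 ]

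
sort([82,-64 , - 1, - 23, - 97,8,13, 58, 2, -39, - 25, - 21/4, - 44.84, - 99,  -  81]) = [  -  99, - 97, - 81,  -  64,  -  44.84,- 39,  -  25, - 23,- 21/4, - 1 , 2, 8,13,58,82]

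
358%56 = 22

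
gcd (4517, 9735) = 1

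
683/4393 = 683/4393=0.16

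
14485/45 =321 + 8/9=321.89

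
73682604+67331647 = 141014251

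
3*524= 1572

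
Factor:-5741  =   - 5741^1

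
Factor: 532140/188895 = 724/257= 2^2*181^1*257^(  -  1)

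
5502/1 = 5502 = 5502.00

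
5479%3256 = 2223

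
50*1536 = 76800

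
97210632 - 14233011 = 82977621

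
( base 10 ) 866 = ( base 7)2345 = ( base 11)718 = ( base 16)362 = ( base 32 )R2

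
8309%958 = 645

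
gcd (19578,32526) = 78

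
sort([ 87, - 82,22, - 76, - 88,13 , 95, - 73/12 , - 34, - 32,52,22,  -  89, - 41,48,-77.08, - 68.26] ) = [-89 , - 88, - 82,  -  77.08, - 76, - 68.26, - 41, - 34, - 32,  -  73/12,13,22, 22,48,52,87,95 ]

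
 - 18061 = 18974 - 37035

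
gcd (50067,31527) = 9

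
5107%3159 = 1948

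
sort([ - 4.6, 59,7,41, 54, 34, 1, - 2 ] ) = [ - 4.6, - 2, 1, 7 , 34, 41,54,59]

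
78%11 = 1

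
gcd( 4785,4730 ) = 55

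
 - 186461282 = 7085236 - 193546518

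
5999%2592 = 815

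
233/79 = 2+75/79 = 2.95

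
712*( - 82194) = - 58522128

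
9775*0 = 0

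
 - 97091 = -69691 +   -  27400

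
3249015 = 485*6699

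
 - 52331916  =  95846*(- 546)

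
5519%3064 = 2455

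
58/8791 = 58/8791 = 0.01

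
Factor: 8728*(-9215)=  - 2^3*5^1*19^1*97^1*1091^1 = -80428520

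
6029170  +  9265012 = 15294182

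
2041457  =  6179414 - 4137957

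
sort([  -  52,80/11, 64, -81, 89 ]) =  [ - 81, - 52 , 80/11,64, 89]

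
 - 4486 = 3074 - 7560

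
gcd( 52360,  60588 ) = 748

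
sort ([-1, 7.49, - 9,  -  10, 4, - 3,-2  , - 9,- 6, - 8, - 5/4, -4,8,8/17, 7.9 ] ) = [ - 10,-9, - 9,-8, - 6,-4, -3, - 2,-5/4,-1, 8/17, 4, 7.49,7.9 , 8]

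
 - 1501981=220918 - 1722899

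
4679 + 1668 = 6347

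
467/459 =1 + 8/459 = 1.02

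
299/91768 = 299/91768 = 0.00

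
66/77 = 6/7 =0.86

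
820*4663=3823660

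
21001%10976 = 10025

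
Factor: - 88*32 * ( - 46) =129536  =  2^9*11^1*23^1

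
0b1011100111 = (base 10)743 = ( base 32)N7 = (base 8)1347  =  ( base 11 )616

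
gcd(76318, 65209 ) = 1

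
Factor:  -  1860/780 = -13^(-1)*31^1 = -31/13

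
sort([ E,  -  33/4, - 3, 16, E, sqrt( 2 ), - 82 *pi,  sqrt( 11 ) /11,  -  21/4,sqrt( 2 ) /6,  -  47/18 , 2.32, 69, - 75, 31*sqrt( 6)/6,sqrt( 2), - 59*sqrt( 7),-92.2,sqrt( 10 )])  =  [ - 82 * pi,-59*sqrt( 7) , - 92.2,-75 , - 33/4, - 21/4,- 3, -47/18, sqrt( 2 ) /6 , sqrt( 11 )/11,sqrt( 2),sqrt(2 ),2.32,E, E , sqrt( 10 ),  31 * sqrt( 6)/6, 16, 69]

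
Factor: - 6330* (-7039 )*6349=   2^1*3^1*5^1*7^1* 211^1*907^1 * 7039^1 = 282891567630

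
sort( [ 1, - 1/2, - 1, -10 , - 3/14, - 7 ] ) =[-10, - 7, - 1, - 1/2, - 3/14,1 ]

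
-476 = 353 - 829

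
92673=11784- - 80889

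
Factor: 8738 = 2^1*17^1 * 257^1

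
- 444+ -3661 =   -  4105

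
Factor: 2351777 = 1319^1 * 1783^1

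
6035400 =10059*600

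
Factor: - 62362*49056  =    -  3059230272=-  2^6 * 3^1*7^1*73^1 * 31181^1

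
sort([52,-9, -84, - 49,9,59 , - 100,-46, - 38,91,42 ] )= [ - 100,-84, - 49, - 46, - 38,-9, 9, 42, 52 , 59,91]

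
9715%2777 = 1384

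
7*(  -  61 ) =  - 427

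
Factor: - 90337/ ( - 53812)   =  2^(  -  2 )*11^( - 1) *13^1*1223^( - 1)*6949^1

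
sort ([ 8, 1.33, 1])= [1, 1.33,8 ] 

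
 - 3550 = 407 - 3957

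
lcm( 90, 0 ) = 0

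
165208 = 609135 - 443927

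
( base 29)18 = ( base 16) 25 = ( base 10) 37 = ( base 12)31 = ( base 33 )14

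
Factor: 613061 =613061^1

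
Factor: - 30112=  - 2^5*941^1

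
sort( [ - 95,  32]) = [ - 95,32]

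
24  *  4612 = 110688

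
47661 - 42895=4766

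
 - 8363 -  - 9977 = 1614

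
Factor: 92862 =2^1*3^2 * 7^1*11^1*67^1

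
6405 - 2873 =3532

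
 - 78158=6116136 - 6194294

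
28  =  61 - 33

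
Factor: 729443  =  11^1*13^1 * 5101^1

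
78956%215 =51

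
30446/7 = 30446/7= 4349.43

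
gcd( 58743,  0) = 58743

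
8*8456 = 67648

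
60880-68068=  - 7188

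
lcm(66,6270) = 6270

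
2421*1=2421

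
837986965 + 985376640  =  1823363605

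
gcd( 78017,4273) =1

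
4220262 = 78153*54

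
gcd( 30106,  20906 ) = 2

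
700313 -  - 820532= 1520845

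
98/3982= 49/1991 = 0.02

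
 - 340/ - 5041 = 340/5041 = 0.07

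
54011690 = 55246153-1234463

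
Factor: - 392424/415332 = -394/417 =-2^1*3^( - 1)*139^(  -  1)*197^1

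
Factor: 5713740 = 2^2 * 3^4* 5^1*3527^1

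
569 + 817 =1386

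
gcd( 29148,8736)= 84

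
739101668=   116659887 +622441781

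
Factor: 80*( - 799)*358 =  - 22883360=- 2^5*5^1*17^1*47^1 *179^1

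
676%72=28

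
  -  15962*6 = -95772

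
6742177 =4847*1391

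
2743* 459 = 1259037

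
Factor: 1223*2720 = 2^5*5^1 * 17^1 * 1223^1 = 3326560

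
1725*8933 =15409425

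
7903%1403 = 888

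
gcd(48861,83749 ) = 89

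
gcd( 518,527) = 1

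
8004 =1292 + 6712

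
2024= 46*44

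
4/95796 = 1/23949 = 0.00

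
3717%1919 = 1798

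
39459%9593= 1087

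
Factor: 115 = 5^1*23^1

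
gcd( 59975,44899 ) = 1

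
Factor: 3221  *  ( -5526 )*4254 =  - 75717992484 = - 2^2*3^3*307^1*709^1*3221^1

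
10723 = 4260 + 6463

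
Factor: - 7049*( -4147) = 29232203 = 7^1*11^1*13^1*19^1*29^1*53^1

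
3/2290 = 3/2290  =  0.00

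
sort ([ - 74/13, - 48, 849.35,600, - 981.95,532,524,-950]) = [ - 981.95, - 950,-48, - 74/13  ,  524,532, 600,849.35 ] 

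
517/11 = 47  =  47.00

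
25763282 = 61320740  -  35557458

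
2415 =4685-2270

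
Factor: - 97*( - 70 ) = 2^1 * 5^1 * 7^1*  97^1 = 6790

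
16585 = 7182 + 9403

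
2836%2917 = 2836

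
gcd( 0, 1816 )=1816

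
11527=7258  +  4269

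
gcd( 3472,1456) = 112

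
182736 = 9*20304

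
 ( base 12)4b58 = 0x2174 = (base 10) 8564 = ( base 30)9fe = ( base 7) 33653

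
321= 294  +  27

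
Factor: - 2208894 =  - 2^1*3^1*368149^1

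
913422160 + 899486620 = 1812908780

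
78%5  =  3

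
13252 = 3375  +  9877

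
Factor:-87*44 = - 2^2*3^1*11^1*29^1 = - 3828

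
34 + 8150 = 8184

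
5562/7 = 5562/7 =794.57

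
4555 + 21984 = 26539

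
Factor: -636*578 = -367608 = - 2^3*3^1*17^2 * 53^1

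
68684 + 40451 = 109135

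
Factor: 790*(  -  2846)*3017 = -6783241780 = - 2^2 * 5^1 * 7^1*79^1*431^1 * 1423^1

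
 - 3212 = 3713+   -  6925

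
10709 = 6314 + 4395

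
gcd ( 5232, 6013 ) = 1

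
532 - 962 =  - 430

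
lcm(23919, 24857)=1267707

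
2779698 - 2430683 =349015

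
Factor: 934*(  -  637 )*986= - 2^2*7^2*13^1*17^1*29^1*467^1 = - 586628588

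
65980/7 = 65980/7 = 9425.71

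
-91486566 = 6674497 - 98161063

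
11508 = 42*274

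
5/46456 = 5/46456  =  0.00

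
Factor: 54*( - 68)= - 3672= -  2^3*3^3*17^1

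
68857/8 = 8607 + 1/8 = 8607.12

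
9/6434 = 9/6434 = 0.00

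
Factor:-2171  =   - 13^1*167^1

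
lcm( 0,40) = 0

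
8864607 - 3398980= 5465627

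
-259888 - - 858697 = 598809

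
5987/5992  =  5987/5992  =  1.00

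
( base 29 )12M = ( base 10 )921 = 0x399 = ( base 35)qb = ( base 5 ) 12141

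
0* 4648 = 0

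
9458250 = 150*63055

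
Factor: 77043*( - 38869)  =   - 2994584367 = -  3^1 * 47^1*61^1*421^1*827^1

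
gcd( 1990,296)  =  2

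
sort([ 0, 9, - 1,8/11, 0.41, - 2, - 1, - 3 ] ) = [ - 3 , - 2, - 1, - 1, 0 , 0.41,8/11, 9]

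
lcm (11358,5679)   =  11358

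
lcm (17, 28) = 476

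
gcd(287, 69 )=1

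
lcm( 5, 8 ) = 40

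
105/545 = 21/109 = 0.19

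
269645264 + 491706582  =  761351846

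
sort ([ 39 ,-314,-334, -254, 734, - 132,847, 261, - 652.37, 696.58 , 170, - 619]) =[  -  652.37, - 619, - 334, - 314, - 254, - 132,39 , 170, 261,696.58,734,847] 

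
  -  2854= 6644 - 9498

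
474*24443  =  11585982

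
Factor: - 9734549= -11^1*884959^1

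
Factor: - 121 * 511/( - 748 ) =2^( - 2)*7^1*  11^1 * 17^ ( - 1 )*73^1 = 5621/68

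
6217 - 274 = 5943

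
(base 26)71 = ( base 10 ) 183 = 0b10110111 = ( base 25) 78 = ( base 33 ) 5i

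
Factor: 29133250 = 2^1*5^3*116533^1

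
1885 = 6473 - 4588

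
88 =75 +13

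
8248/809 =10+ 158/809 = 10.20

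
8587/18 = 8587/18 = 477.06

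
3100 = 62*50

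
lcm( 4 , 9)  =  36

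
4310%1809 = 692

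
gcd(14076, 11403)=9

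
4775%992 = 807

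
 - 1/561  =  - 1 +560/561  =  - 0.00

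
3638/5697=3638/5697 = 0.64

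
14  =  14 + 0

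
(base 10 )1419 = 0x58B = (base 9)1846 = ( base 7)4065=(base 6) 10323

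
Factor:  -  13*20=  - 2^2*5^1*13^1 = - 260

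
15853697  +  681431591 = 697285288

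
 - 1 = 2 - 3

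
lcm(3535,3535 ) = 3535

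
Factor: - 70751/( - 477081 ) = 3^ ( - 2 )*11^( - 1)*61^( - 1 )*79^( - 1 )*139^1*509^1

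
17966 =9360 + 8606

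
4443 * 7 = 31101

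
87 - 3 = 84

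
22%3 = 1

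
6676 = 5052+1624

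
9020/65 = 138 + 10/13= 138.77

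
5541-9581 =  - 4040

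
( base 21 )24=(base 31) 1f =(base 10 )46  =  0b101110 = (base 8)56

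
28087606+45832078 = 73919684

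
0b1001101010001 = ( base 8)11521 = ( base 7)20263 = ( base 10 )4945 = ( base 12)2A41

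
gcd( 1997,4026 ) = 1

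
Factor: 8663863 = 13^1*17^1 * 197^1*199^1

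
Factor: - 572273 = - 13^1*44021^1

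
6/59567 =6/59567 = 0.00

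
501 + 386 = 887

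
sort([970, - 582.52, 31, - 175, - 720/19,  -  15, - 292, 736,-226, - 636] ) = [ - 636,-582.52, - 292, - 226,- 175,-720/19 , - 15, 31 , 736,970]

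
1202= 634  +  568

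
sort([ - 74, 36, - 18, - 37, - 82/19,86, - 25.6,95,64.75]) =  [ - 74,-37, - 25.6, - 18 ,-82/19, 36,64.75,86,95]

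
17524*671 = 11758604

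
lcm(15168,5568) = 439872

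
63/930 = 21/310 = 0.07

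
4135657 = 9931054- 5795397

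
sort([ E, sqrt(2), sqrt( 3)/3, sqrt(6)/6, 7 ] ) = [sqrt (6 ) /6, sqrt(3 ) /3 , sqrt(2) , E, 7 ] 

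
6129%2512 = 1105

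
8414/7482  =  1  +  466/3741=1.12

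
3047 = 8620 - 5573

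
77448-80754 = -3306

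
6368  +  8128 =14496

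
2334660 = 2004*1165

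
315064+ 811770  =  1126834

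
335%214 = 121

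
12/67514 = 6/33757=0.00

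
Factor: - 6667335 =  - 3^2*5^1*229^1 * 647^1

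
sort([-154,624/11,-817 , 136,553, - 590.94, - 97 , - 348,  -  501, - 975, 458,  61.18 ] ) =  [- 975, - 817, - 590.94, - 501,-348, -154, - 97,624/11,61.18, 136,458,553 ]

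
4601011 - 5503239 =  - 902228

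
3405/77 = 44 + 17/77 = 44.22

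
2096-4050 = - 1954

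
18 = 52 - 34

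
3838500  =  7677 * 500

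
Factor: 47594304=2^6*3^4*9181^1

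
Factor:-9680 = -2^4*5^1*11^2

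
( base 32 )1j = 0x33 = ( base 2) 110011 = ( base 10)51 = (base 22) 27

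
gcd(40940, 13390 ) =10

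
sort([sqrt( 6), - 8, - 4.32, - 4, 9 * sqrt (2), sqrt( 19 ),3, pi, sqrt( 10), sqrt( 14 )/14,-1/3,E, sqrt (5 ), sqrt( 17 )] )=[ - 8, - 4.32, - 4, - 1/3, sqrt (14)/14, sqrt (5 ), sqrt( 6), E , 3, pi, sqrt (10),sqrt(17 ), sqrt(19),  9*sqrt(2)]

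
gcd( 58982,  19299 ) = 7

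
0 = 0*83138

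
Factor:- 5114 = - 2^1*2557^1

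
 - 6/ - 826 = 3/413 = 0.01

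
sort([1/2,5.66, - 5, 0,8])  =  [-5, 0,1/2,5.66,8]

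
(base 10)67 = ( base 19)3A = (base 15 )47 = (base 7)124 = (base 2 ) 1000011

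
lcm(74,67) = 4958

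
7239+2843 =10082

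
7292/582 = 3646/291 = 12.53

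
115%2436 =115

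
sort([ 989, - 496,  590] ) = [-496, 590,989 ]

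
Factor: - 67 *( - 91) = 6097 =7^1*13^1*67^1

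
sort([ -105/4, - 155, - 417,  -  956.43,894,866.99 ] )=[ - 956.43, - 417, - 155, - 105/4 , 866.99, 894] 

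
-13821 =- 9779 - 4042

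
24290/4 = 6072 + 1/2 =6072.50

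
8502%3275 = 1952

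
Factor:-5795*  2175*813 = -3^2*5^3*19^1*29^1*  61^1 * 271^1 = -10247153625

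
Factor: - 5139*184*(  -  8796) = 8317286496 = 2^5*3^3*23^1*571^1*733^1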